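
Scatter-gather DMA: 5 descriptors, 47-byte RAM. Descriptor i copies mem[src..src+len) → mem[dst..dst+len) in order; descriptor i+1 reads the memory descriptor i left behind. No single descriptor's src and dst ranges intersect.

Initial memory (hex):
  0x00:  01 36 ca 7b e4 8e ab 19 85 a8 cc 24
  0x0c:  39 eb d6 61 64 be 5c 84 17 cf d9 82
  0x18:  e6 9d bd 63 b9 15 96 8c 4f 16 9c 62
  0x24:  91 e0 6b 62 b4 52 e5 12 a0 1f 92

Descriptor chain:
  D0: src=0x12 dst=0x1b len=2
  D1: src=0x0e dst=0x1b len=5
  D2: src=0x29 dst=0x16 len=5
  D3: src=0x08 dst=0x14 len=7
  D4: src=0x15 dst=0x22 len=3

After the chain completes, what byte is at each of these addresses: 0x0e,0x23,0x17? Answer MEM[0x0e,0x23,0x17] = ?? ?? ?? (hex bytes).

  after D0: wrote 2B at 0x1b = 5c84
  after D1: wrote 5B at 0x1b = d66164be5c
  after D2: wrote 5B at 0x16 = 52e512a01f
  after D3: wrote 7B at 0x14 = 85a8cc2439ebd6
  after D4: wrote 3B at 0x22 = a8cc24
query mem[0x0e]=0xd6, mem[0x23]=0xcc, mem[0x17]=0x24

MEM[0x0e,0x23,0x17] = d6 cc 24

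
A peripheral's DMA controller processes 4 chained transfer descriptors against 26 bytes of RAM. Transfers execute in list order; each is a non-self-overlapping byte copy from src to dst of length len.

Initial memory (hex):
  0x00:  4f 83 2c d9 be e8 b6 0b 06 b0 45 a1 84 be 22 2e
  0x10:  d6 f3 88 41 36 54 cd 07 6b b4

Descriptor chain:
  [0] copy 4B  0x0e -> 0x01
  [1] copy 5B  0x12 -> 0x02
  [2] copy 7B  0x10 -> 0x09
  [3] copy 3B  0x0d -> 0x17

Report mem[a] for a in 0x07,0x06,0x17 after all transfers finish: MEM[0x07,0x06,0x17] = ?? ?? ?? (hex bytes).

[0] 0x0e->0x01 len=4 : 22 2e d6 f3
[1] 0x12->0x02 len=5 : 88 41 36 54 cd
[2] 0x10->0x09 len=7 : d6 f3 88 41 36 54 cd
[3] 0x0d->0x17 len=3 : 36 54 cd
query mem[0x07]=0x0b, mem[0x06]=0xcd, mem[0x17]=0x36

MEM[0x07,0x06,0x17] = 0b cd 36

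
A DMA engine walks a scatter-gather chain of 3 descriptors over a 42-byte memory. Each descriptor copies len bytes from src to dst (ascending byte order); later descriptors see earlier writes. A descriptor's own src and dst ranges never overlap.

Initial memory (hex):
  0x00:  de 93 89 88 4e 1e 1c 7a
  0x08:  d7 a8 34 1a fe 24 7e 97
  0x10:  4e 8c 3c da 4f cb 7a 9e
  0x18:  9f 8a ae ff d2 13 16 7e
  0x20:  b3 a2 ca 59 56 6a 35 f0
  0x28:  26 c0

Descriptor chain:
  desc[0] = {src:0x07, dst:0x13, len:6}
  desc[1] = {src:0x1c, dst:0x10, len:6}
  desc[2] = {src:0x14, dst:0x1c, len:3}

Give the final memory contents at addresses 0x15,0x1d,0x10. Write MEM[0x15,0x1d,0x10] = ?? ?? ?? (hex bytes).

MEM[0x15,0x1d,0x10] = a2 a2 d2

#0 dst[0x13+6] := {0x7a,0xd7,0xa8,0x34,0x1a,0xfe}
#1 dst[0x10+6] := {0xd2,0x13,0x16,0x7e,0xb3,0xa2}
#2 dst[0x1c+3] := {0xb3,0xa2,0x34}
query mem[0x15]=0xa2, mem[0x1d]=0xa2, mem[0x10]=0xd2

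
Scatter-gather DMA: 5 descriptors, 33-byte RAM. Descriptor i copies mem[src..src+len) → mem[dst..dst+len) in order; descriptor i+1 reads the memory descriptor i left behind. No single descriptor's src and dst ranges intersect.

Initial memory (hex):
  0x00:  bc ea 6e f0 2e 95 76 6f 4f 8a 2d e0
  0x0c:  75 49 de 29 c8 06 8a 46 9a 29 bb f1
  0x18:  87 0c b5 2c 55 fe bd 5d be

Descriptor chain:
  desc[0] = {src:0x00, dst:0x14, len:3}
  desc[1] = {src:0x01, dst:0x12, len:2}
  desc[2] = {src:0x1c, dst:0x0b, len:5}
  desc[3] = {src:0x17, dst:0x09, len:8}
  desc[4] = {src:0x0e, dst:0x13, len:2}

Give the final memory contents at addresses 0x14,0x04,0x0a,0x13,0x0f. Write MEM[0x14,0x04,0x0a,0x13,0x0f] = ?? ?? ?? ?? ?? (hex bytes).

[0] 0x00->0x14 len=3 : bc ea 6e
[1] 0x01->0x12 len=2 : ea 6e
[2] 0x1c->0x0b len=5 : 55 fe bd 5d be
[3] 0x17->0x09 len=8 : f1 87 0c b5 2c 55 fe bd
[4] 0x0e->0x13 len=2 : 55 fe
query mem[0x14]=0xfe, mem[0x04]=0x2e, mem[0x0a]=0x87, mem[0x13]=0x55, mem[0x0f]=0xfe

MEM[0x14,0x04,0x0a,0x13,0x0f] = fe 2e 87 55 fe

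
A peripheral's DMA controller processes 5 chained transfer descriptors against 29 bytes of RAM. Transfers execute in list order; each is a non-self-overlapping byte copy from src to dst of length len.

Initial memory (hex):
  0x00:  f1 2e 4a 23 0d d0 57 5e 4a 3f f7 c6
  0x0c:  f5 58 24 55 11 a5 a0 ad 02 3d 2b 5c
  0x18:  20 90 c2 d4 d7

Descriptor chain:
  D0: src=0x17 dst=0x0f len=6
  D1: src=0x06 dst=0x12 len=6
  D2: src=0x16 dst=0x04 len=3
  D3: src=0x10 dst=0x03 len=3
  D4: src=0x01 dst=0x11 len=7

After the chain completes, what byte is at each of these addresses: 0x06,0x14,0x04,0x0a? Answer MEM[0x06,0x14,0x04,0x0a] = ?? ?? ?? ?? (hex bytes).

D0: mem[0x0f..0x14] <- [5c 20 90 c2 d4 d7]
D1: mem[0x12..0x17] <- [57 5e 4a 3f f7 c6]
D2: mem[0x04..0x06] <- [f7 c6 20]
D3: mem[0x03..0x05] <- [20 90 57]
D4: mem[0x11..0x17] <- [2e 4a 20 90 57 20 5e]
query mem[0x06]=0x20, mem[0x14]=0x90, mem[0x04]=0x90, mem[0x0a]=0xf7

MEM[0x06,0x14,0x04,0x0a] = 20 90 90 f7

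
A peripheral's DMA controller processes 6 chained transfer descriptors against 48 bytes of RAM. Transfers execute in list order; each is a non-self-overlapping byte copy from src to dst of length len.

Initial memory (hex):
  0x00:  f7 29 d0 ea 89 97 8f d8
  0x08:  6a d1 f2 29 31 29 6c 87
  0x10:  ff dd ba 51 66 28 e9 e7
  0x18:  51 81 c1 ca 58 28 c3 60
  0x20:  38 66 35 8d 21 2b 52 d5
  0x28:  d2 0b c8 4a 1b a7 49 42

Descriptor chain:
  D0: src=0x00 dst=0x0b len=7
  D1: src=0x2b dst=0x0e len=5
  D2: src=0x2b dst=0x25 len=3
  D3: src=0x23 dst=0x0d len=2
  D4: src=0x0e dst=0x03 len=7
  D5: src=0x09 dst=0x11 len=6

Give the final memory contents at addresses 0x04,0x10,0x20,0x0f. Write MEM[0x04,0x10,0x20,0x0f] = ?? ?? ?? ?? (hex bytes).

[0] 0x00->0x0b len=7 : f7 29 d0 ea 89 97 8f
[1] 0x2b->0x0e len=5 : 4a 1b a7 49 42
[2] 0x2b->0x25 len=3 : 4a 1b a7
[3] 0x23->0x0d len=2 : 8d 21
[4] 0x0e->0x03 len=7 : 21 1b a7 49 42 51 66
[5] 0x09->0x11 len=6 : 66 f2 f7 29 8d 21
query mem[0x04]=0x1b, mem[0x10]=0xa7, mem[0x20]=0x38, mem[0x0f]=0x1b

MEM[0x04,0x10,0x20,0x0f] = 1b a7 38 1b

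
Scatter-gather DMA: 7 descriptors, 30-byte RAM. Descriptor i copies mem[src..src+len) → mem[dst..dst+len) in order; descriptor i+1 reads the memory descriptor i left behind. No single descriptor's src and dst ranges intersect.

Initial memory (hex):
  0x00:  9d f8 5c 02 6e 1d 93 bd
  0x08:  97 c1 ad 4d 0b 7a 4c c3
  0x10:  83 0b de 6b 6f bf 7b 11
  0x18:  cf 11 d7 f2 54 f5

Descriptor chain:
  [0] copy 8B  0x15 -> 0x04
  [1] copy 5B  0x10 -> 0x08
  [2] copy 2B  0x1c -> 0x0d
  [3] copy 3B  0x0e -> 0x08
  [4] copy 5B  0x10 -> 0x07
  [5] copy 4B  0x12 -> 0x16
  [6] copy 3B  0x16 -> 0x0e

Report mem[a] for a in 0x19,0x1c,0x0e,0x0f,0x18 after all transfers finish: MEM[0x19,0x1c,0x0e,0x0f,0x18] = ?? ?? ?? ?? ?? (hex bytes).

#0 dst[0x04+8] := {0xbf,0x7b,0x11,0xcf,0x11,0xd7,0xf2,0x54}
#1 dst[0x08+5] := {0x83,0x0b,0xde,0x6b,0x6f}
#2 dst[0x0d+2] := {0x54,0xf5}
#3 dst[0x08+3] := {0xf5,0xc3,0x83}
#4 dst[0x07+5] := {0x83,0x0b,0xde,0x6b,0x6f}
#5 dst[0x16+4] := {0xde,0x6b,0x6f,0xbf}
#6 dst[0x0e+3] := {0xde,0x6b,0x6f}
query mem[0x19]=0xbf, mem[0x1c]=0x54, mem[0x0e]=0xde, mem[0x0f]=0x6b, mem[0x18]=0x6f

MEM[0x19,0x1c,0x0e,0x0f,0x18] = bf 54 de 6b 6f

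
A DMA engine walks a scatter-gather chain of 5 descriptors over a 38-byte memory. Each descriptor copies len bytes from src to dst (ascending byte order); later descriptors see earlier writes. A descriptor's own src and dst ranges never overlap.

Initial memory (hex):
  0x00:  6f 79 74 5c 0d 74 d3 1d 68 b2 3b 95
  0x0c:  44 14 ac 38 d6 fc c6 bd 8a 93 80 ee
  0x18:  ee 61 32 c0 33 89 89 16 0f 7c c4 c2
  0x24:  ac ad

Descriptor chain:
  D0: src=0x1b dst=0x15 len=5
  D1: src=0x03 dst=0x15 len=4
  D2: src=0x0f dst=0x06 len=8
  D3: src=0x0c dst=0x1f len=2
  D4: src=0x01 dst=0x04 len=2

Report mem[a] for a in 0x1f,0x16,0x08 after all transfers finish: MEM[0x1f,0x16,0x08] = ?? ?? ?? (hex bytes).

MEM[0x1f,0x16,0x08] = 5c 0d fc

[0] 0x1b->0x15 len=5 : c0 33 89 89 16
[1] 0x03->0x15 len=4 : 5c 0d 74 d3
[2] 0x0f->0x06 len=8 : 38 d6 fc c6 bd 8a 5c 0d
[3] 0x0c->0x1f len=2 : 5c 0d
[4] 0x01->0x04 len=2 : 79 74
query mem[0x1f]=0x5c, mem[0x16]=0x0d, mem[0x08]=0xfc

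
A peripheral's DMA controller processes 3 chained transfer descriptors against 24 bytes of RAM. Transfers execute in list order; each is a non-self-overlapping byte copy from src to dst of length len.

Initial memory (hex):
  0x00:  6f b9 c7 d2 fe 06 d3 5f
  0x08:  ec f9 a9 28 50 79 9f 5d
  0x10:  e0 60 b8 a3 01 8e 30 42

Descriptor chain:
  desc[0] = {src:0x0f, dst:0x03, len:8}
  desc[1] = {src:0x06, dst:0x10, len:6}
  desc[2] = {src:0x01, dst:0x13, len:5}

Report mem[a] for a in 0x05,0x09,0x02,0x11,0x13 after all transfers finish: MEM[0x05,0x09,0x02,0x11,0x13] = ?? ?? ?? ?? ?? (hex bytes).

  after D0: wrote 8B at 0x03 = 5de060b8a3018e30
  after D1: wrote 6B at 0x10 = b8a3018e3028
  after D2: wrote 5B at 0x13 = b9c75de060
query mem[0x05]=0x60, mem[0x09]=0x8e, mem[0x02]=0xc7, mem[0x11]=0xa3, mem[0x13]=0xb9

MEM[0x05,0x09,0x02,0x11,0x13] = 60 8e c7 a3 b9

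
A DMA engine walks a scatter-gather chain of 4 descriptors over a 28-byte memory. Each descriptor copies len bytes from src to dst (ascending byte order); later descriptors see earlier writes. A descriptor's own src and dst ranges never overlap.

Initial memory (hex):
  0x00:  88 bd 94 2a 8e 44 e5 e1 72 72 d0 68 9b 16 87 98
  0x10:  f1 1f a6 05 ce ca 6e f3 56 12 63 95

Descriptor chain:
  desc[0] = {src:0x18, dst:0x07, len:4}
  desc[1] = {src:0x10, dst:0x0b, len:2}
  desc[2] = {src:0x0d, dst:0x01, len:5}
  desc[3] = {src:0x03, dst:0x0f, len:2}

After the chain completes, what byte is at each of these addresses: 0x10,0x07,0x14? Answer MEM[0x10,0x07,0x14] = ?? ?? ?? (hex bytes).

MEM[0x10,0x07,0x14] = f1 56 ce

  after D0: wrote 4B at 0x07 = 56126395
  after D1: wrote 2B at 0x0b = f11f
  after D2: wrote 5B at 0x01 = 168798f11f
  after D3: wrote 2B at 0x0f = 98f1
query mem[0x10]=0xf1, mem[0x07]=0x56, mem[0x14]=0xce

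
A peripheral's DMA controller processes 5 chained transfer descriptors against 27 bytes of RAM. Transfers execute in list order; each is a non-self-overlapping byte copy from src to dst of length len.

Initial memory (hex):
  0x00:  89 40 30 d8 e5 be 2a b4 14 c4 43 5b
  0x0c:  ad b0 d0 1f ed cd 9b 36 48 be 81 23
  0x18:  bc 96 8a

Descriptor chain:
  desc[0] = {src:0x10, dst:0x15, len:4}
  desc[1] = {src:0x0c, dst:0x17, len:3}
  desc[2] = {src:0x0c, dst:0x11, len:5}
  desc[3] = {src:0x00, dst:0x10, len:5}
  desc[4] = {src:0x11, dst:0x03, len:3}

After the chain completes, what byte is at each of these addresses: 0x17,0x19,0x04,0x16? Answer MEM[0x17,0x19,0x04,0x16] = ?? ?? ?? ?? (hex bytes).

#0 dst[0x15+4] := {0xed,0xcd,0x9b,0x36}
#1 dst[0x17+3] := {0xad,0xb0,0xd0}
#2 dst[0x11+5] := {0xad,0xb0,0xd0,0x1f,0xed}
#3 dst[0x10+5] := {0x89,0x40,0x30,0xd8,0xe5}
#4 dst[0x03+3] := {0x40,0x30,0xd8}
query mem[0x17]=0xad, mem[0x19]=0xd0, mem[0x04]=0x30, mem[0x16]=0xcd

MEM[0x17,0x19,0x04,0x16] = ad d0 30 cd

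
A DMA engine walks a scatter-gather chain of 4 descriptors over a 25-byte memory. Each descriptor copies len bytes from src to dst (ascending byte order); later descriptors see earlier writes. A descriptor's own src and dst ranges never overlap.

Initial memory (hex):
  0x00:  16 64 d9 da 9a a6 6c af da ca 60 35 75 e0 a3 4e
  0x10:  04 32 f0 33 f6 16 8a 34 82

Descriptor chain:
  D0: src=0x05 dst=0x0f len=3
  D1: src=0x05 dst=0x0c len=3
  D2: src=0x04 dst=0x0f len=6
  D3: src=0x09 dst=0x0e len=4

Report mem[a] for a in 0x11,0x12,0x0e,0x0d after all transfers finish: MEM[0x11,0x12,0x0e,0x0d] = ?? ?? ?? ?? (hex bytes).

  after D0: wrote 3B at 0x0f = a66caf
  after D1: wrote 3B at 0x0c = a66caf
  after D2: wrote 6B at 0x0f = 9aa66cafdaca
  after D3: wrote 4B at 0x0e = ca6035a6
query mem[0x11]=0xa6, mem[0x12]=0xaf, mem[0x0e]=0xca, mem[0x0d]=0x6c

MEM[0x11,0x12,0x0e,0x0d] = a6 af ca 6c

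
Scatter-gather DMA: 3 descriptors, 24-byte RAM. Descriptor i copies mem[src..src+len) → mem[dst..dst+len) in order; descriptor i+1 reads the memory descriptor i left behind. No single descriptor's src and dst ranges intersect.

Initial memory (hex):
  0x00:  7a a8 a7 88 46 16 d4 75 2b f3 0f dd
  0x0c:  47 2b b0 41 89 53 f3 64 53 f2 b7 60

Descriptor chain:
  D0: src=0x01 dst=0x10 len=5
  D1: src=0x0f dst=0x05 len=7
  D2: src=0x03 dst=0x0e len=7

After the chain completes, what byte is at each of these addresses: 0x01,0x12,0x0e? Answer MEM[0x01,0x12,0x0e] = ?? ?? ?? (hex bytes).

MEM[0x01,0x12,0x0e] = a8 a7 88

#0 dst[0x10+5] := {0xa8,0xa7,0x88,0x46,0x16}
#1 dst[0x05+7] := {0x41,0xa8,0xa7,0x88,0x46,0x16,0xf2}
#2 dst[0x0e+7] := {0x88,0x46,0x41,0xa8,0xa7,0x88,0x46}
query mem[0x01]=0xa8, mem[0x12]=0xa7, mem[0x0e]=0x88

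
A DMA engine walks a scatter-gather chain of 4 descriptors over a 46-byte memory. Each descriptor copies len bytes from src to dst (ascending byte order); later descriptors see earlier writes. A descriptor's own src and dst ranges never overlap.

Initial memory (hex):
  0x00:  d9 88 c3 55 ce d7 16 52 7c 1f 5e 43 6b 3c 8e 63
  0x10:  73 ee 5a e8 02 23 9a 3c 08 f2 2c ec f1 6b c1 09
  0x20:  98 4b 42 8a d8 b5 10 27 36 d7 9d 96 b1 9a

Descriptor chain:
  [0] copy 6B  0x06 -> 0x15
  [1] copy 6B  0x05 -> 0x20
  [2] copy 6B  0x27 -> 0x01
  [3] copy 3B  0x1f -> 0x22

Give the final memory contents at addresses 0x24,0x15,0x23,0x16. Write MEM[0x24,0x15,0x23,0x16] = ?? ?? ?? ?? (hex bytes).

  after D0: wrote 6B at 0x15 = 16527c1f5e43
  after D1: wrote 6B at 0x20 = d716527c1f5e
  after D2: wrote 6B at 0x01 = 2736d79d96b1
  after D3: wrote 3B at 0x22 = 09d716
query mem[0x24]=0x16, mem[0x15]=0x16, mem[0x23]=0xd7, mem[0x16]=0x52

MEM[0x24,0x15,0x23,0x16] = 16 16 d7 52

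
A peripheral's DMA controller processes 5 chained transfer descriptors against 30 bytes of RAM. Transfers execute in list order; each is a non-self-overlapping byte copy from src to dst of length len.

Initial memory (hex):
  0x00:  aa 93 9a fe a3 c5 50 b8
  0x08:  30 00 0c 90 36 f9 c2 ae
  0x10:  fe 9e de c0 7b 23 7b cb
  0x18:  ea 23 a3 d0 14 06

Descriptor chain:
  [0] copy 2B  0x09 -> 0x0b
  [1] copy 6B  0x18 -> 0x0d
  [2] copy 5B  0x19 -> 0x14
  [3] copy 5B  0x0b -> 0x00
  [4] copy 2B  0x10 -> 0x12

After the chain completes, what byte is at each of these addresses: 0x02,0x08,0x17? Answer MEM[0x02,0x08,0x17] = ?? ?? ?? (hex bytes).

#0 dst[0x0b+2] := {0x00,0x0c}
#1 dst[0x0d+6] := {0xea,0x23,0xa3,0xd0,0x14,0x06}
#2 dst[0x14+5] := {0x23,0xa3,0xd0,0x14,0x06}
#3 dst[0x00+5] := {0x00,0x0c,0xea,0x23,0xa3}
#4 dst[0x12+2] := {0xd0,0x14}
query mem[0x02]=0xea, mem[0x08]=0x30, mem[0x17]=0x14

MEM[0x02,0x08,0x17] = ea 30 14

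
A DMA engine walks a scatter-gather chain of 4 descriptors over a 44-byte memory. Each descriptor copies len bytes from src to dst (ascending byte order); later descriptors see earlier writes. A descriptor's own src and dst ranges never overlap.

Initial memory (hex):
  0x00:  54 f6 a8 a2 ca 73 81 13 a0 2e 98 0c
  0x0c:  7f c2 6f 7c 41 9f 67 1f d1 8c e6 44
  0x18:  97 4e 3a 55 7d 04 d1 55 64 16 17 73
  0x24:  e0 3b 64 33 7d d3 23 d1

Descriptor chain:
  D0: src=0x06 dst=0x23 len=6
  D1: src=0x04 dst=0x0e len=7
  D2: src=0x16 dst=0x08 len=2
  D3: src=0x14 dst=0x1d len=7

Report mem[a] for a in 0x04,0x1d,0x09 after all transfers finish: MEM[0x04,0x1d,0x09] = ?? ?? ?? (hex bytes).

MEM[0x04,0x1d,0x09] = ca 98 44

  after D0: wrote 6B at 0x23 = 8113a02e980c
  after D1: wrote 7B at 0x0e = ca738113a02e98
  after D2: wrote 2B at 0x08 = e644
  after D3: wrote 7B at 0x1d = 988ce644974e3a
query mem[0x04]=0xca, mem[0x1d]=0x98, mem[0x09]=0x44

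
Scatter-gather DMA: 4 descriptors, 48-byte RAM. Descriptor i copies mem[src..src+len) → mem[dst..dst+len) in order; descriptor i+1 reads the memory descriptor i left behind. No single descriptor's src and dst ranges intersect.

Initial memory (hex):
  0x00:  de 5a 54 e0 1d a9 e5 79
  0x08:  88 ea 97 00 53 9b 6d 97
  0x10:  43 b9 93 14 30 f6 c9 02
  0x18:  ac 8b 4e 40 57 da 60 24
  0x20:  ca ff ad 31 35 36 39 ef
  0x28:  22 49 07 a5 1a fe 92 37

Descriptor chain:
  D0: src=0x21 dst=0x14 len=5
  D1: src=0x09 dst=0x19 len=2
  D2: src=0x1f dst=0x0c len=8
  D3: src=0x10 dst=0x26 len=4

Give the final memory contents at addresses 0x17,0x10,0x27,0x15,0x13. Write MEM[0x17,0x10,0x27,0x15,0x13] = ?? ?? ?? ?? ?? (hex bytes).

  after D0: wrote 5B at 0x14 = ffad313536
  after D1: wrote 2B at 0x19 = ea97
  after D2: wrote 8B at 0x0c = 24caffad31353639
  after D3: wrote 4B at 0x26 = 31353639
query mem[0x17]=0x35, mem[0x10]=0x31, mem[0x27]=0x35, mem[0x15]=0xad, mem[0x13]=0x39

MEM[0x17,0x10,0x27,0x15,0x13] = 35 31 35 ad 39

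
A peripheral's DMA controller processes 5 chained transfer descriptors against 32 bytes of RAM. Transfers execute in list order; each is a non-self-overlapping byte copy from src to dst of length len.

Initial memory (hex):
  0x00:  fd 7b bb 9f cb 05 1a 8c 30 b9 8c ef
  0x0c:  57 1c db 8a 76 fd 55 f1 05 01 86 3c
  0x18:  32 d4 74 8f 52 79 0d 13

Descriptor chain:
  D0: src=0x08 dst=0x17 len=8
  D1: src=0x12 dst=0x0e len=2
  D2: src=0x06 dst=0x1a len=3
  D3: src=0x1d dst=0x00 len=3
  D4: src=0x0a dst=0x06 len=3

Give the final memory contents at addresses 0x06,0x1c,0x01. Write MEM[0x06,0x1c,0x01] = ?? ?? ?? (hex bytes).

D0: mem[0x17..0x1e] <- [30 b9 8c ef 57 1c db 8a]
D1: mem[0x0e..0x0f] <- [55 f1]
D2: mem[0x1a..0x1c] <- [1a 8c 30]
D3: mem[0x00..0x02] <- [db 8a 13]
D4: mem[0x06..0x08] <- [8c ef 57]
query mem[0x06]=0x8c, mem[0x1c]=0x30, mem[0x01]=0x8a

MEM[0x06,0x1c,0x01] = 8c 30 8a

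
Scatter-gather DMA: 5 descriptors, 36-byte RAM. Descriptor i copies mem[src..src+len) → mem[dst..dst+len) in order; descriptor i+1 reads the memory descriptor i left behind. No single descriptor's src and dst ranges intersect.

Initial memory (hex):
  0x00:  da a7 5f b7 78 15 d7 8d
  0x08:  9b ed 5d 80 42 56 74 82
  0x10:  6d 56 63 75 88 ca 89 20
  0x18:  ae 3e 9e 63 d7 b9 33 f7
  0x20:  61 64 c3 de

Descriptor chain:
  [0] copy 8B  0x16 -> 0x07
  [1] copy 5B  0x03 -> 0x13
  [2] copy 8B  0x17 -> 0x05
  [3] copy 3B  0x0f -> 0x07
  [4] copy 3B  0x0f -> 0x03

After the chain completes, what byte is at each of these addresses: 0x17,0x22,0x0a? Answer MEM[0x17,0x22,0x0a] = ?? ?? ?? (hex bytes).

  after D0: wrote 8B at 0x07 = 8920ae3e9e63d7b9
  after D1: wrote 5B at 0x13 = b77815d789
  after D2: wrote 8B at 0x05 = 89ae3e9e63d7b933
  after D3: wrote 3B at 0x07 = 826d56
  after D4: wrote 3B at 0x03 = 826d56
query mem[0x17]=0x89, mem[0x22]=0xc3, mem[0x0a]=0xd7

MEM[0x17,0x22,0x0a] = 89 c3 d7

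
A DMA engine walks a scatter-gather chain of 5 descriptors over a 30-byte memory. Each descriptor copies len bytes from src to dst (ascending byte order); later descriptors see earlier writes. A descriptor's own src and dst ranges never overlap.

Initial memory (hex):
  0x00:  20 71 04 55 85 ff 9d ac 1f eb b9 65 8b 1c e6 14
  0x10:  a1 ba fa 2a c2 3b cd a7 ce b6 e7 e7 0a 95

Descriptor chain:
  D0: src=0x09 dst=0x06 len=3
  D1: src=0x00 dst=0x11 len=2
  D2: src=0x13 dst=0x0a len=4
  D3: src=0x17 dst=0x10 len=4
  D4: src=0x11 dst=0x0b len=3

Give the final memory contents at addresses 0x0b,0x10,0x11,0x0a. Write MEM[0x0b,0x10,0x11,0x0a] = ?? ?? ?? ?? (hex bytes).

#0 dst[0x06+3] := {0xeb,0xb9,0x65}
#1 dst[0x11+2] := {0x20,0x71}
#2 dst[0x0a+4] := {0x2a,0xc2,0x3b,0xcd}
#3 dst[0x10+4] := {0xa7,0xce,0xb6,0xe7}
#4 dst[0x0b+3] := {0xce,0xb6,0xe7}
query mem[0x0b]=0xce, mem[0x10]=0xa7, mem[0x11]=0xce, mem[0x0a]=0x2a

MEM[0x0b,0x10,0x11,0x0a] = ce a7 ce 2a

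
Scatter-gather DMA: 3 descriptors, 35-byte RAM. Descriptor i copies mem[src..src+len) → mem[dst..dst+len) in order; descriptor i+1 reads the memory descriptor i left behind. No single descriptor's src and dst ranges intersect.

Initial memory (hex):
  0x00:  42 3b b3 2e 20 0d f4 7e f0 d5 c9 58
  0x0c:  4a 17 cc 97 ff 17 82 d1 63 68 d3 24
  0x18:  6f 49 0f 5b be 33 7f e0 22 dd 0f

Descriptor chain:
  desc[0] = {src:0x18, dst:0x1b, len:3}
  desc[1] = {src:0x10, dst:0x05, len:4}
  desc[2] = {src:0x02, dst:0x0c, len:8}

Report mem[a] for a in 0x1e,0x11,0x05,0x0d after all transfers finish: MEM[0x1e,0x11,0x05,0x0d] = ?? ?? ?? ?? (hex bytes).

MEM[0x1e,0x11,0x05,0x0d] = 7f 82 ff 2e

D0: mem[0x1b..0x1d] <- [6f 49 0f]
D1: mem[0x05..0x08] <- [ff 17 82 d1]
D2: mem[0x0c..0x13] <- [b3 2e 20 ff 17 82 d1 d5]
query mem[0x1e]=0x7f, mem[0x11]=0x82, mem[0x05]=0xff, mem[0x0d]=0x2e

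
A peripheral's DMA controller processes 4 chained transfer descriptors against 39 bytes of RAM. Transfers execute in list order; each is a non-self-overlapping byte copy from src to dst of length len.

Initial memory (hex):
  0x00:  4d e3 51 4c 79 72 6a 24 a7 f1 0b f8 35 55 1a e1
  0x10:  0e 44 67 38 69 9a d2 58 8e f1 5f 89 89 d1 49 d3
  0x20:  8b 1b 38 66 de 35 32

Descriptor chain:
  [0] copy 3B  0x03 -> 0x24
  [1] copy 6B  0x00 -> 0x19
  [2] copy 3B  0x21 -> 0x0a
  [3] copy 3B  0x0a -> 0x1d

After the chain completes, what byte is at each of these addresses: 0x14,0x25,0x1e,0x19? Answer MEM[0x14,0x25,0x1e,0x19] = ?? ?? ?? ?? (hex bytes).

[0] 0x03->0x24 len=3 : 4c 79 72
[1] 0x00->0x19 len=6 : 4d e3 51 4c 79 72
[2] 0x21->0x0a len=3 : 1b 38 66
[3] 0x0a->0x1d len=3 : 1b 38 66
query mem[0x14]=0x69, mem[0x25]=0x79, mem[0x1e]=0x38, mem[0x19]=0x4d

MEM[0x14,0x25,0x1e,0x19] = 69 79 38 4d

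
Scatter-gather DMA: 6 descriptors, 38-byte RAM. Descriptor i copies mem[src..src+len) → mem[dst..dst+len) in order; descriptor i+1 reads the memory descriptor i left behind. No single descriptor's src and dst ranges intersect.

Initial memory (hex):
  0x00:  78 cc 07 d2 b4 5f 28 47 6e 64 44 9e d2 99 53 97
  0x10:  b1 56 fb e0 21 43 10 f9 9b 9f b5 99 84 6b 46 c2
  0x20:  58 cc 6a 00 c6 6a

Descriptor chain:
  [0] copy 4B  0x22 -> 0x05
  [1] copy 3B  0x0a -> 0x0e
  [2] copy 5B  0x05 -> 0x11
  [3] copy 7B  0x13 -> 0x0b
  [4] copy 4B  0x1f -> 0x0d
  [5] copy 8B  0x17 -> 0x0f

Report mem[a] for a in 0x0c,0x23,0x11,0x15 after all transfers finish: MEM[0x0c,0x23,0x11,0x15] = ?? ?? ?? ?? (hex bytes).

D0: mem[0x05..0x08] <- [6a 00 c6 6a]
D1: mem[0x0e..0x10] <- [44 9e d2]
D2: mem[0x11..0x15] <- [6a 00 c6 6a 64]
D3: mem[0x0b..0x11] <- [c6 6a 64 10 f9 9b 9f]
D4: mem[0x0d..0x10] <- [c2 58 cc 6a]
D5: mem[0x0f..0x16] <- [f9 9b 9f b5 99 84 6b 46]
query mem[0x0c]=0x6a, mem[0x23]=0x00, mem[0x11]=0x9f, mem[0x15]=0x6b

MEM[0x0c,0x23,0x11,0x15] = 6a 00 9f 6b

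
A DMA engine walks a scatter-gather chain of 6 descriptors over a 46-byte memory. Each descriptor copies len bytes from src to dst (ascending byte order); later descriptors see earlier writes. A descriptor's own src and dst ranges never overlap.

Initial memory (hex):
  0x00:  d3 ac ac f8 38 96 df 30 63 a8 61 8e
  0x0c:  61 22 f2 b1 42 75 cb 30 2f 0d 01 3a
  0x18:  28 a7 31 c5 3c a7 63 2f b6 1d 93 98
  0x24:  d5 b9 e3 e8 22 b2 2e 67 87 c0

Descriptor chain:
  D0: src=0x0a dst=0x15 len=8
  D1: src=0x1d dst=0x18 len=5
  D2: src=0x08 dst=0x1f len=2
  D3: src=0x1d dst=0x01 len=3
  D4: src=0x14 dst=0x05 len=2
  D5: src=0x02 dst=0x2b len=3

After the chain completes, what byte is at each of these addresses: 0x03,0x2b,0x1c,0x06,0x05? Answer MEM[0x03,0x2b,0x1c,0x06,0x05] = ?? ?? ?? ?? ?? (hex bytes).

MEM[0x03,0x2b,0x1c,0x06,0x05] = 63 63 1d 61 2f

D0: mem[0x15..0x1c] <- [61 8e 61 22 f2 b1 42 75]
D1: mem[0x18..0x1c] <- [a7 63 2f b6 1d]
D2: mem[0x1f..0x20] <- [63 a8]
D3: mem[0x01..0x03] <- [a7 63 63]
D4: mem[0x05..0x06] <- [2f 61]
D5: mem[0x2b..0x2d] <- [63 63 38]
query mem[0x03]=0x63, mem[0x2b]=0x63, mem[0x1c]=0x1d, mem[0x06]=0x61, mem[0x05]=0x2f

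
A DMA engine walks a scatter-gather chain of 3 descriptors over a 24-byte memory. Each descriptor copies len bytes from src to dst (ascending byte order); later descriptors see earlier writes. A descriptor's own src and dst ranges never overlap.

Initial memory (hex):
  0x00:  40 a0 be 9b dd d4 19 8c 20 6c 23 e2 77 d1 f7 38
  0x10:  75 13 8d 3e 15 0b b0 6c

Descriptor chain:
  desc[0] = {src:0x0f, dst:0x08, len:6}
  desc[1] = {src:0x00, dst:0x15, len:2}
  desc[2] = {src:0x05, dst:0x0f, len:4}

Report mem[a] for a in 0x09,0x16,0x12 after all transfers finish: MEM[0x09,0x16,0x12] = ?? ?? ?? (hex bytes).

MEM[0x09,0x16,0x12] = 75 a0 38

#0 dst[0x08+6] := {0x38,0x75,0x13,0x8d,0x3e,0x15}
#1 dst[0x15+2] := {0x40,0xa0}
#2 dst[0x0f+4] := {0xd4,0x19,0x8c,0x38}
query mem[0x09]=0x75, mem[0x16]=0xa0, mem[0x12]=0x38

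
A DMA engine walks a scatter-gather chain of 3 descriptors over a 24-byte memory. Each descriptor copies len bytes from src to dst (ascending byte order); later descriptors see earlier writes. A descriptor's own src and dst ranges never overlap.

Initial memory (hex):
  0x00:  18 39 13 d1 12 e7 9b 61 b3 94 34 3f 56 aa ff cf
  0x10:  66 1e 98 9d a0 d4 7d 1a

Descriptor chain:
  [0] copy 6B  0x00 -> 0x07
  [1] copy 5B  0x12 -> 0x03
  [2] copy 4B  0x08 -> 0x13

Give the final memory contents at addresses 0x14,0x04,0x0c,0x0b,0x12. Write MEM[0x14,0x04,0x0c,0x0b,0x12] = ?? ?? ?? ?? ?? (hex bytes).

MEM[0x14,0x04,0x0c,0x0b,0x12] = 13 9d e7 12 98

[0] 0x00->0x07 len=6 : 18 39 13 d1 12 e7
[1] 0x12->0x03 len=5 : 98 9d a0 d4 7d
[2] 0x08->0x13 len=4 : 39 13 d1 12
query mem[0x14]=0x13, mem[0x04]=0x9d, mem[0x0c]=0xe7, mem[0x0b]=0x12, mem[0x12]=0x98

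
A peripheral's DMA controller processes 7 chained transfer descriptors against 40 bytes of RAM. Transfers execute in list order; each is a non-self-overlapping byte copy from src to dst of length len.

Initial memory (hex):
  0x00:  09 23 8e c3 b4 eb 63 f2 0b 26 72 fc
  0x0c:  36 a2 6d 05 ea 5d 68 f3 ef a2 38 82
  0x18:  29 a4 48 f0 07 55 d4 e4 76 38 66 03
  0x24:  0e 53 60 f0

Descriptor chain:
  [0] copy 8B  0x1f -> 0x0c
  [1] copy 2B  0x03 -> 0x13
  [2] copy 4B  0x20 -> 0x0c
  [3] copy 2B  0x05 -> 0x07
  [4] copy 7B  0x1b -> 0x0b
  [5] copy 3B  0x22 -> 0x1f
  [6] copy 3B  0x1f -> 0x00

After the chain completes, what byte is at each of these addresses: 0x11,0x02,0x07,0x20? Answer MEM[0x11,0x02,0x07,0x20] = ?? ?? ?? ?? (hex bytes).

#0 dst[0x0c+8] := {0xe4,0x76,0x38,0x66,0x03,0x0e,0x53,0x60}
#1 dst[0x13+2] := {0xc3,0xb4}
#2 dst[0x0c+4] := {0x76,0x38,0x66,0x03}
#3 dst[0x07+2] := {0xeb,0x63}
#4 dst[0x0b+7] := {0xf0,0x07,0x55,0xd4,0xe4,0x76,0x38}
#5 dst[0x1f+3] := {0x66,0x03,0x0e}
#6 dst[0x00+3] := {0x66,0x03,0x0e}
query mem[0x11]=0x38, mem[0x02]=0x0e, mem[0x07]=0xeb, mem[0x20]=0x03

MEM[0x11,0x02,0x07,0x20] = 38 0e eb 03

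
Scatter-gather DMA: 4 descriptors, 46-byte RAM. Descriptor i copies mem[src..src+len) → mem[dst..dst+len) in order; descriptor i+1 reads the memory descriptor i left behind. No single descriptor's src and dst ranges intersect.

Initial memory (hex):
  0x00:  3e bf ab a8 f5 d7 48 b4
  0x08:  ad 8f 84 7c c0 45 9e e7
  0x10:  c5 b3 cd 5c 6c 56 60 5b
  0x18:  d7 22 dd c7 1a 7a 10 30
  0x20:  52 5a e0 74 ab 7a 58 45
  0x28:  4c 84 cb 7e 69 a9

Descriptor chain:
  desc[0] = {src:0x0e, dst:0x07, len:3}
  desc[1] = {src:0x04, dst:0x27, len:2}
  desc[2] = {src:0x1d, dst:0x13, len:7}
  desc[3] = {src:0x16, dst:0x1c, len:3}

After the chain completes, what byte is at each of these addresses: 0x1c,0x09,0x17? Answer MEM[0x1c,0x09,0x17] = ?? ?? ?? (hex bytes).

[0] 0x0e->0x07 len=3 : 9e e7 c5
[1] 0x04->0x27 len=2 : f5 d7
[2] 0x1d->0x13 len=7 : 7a 10 30 52 5a e0 74
[3] 0x16->0x1c len=3 : 52 5a e0
query mem[0x1c]=0x52, mem[0x09]=0xc5, mem[0x17]=0x5a

MEM[0x1c,0x09,0x17] = 52 c5 5a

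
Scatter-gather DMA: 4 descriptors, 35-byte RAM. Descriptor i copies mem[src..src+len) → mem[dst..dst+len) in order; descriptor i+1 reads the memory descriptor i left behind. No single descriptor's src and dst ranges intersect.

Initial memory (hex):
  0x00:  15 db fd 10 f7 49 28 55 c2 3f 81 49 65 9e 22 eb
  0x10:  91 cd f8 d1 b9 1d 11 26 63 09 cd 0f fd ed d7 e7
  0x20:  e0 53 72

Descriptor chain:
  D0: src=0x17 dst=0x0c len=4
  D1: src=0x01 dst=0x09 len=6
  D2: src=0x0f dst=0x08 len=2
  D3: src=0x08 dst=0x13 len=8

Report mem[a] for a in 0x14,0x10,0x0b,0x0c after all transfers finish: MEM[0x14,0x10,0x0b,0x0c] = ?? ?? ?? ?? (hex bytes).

MEM[0x14,0x10,0x0b,0x0c] = 91 91 10 f7

#0 dst[0x0c+4] := {0x26,0x63,0x09,0xcd}
#1 dst[0x09+6] := {0xdb,0xfd,0x10,0xf7,0x49,0x28}
#2 dst[0x08+2] := {0xcd,0x91}
#3 dst[0x13+8] := {0xcd,0x91,0xfd,0x10,0xf7,0x49,0x28,0xcd}
query mem[0x14]=0x91, mem[0x10]=0x91, mem[0x0b]=0x10, mem[0x0c]=0xf7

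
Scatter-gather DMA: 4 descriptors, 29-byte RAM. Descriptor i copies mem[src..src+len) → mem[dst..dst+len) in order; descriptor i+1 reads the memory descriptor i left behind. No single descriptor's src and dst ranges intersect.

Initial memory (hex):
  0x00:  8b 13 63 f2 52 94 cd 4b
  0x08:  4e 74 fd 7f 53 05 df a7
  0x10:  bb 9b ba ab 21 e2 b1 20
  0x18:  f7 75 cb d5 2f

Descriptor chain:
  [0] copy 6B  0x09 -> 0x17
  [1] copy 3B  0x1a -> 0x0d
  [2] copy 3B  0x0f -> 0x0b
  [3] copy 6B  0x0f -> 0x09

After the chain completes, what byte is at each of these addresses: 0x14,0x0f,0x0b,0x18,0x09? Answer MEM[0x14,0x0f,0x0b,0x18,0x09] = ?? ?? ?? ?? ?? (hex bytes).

[0] 0x09->0x17 len=6 : 74 fd 7f 53 05 df
[1] 0x1a->0x0d len=3 : 53 05 df
[2] 0x0f->0x0b len=3 : df bb 9b
[3] 0x0f->0x09 len=6 : df bb 9b ba ab 21
query mem[0x14]=0x21, mem[0x0f]=0xdf, mem[0x0b]=0x9b, mem[0x18]=0xfd, mem[0x09]=0xdf

MEM[0x14,0x0f,0x0b,0x18,0x09] = 21 df 9b fd df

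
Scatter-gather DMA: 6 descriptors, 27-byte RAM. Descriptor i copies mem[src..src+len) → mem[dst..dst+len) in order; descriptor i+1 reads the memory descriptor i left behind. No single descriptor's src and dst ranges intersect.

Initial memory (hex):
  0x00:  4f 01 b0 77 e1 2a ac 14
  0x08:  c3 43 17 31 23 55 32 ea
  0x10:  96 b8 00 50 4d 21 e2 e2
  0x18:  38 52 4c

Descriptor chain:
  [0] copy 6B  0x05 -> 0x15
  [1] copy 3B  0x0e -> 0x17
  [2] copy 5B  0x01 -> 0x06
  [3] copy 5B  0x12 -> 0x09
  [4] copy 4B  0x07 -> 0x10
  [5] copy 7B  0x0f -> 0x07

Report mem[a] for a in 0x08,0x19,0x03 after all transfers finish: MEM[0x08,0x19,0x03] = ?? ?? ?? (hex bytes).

D0: mem[0x15..0x1a] <- [2a ac 14 c3 43 17]
D1: mem[0x17..0x19] <- [32 ea 96]
D2: mem[0x06..0x0a] <- [01 b0 77 e1 2a]
D3: mem[0x09..0x0d] <- [00 50 4d 2a ac]
D4: mem[0x10..0x13] <- [b0 77 00 50]
D5: mem[0x07..0x0d] <- [ea b0 77 00 50 4d 2a]
query mem[0x08]=0xb0, mem[0x19]=0x96, mem[0x03]=0x77

MEM[0x08,0x19,0x03] = b0 96 77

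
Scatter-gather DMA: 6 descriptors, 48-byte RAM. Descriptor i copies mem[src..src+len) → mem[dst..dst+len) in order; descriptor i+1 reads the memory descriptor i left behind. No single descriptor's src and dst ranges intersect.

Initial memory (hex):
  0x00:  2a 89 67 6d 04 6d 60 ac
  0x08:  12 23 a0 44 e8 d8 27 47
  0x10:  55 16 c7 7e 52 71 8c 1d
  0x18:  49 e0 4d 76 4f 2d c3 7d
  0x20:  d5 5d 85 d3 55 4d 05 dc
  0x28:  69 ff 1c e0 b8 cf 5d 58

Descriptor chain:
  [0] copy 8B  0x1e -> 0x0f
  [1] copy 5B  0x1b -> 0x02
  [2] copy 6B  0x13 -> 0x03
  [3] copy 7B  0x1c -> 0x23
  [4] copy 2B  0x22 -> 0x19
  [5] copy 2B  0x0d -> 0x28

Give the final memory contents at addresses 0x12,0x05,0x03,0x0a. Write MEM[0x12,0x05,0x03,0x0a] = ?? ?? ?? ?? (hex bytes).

  after D0: wrote 8B at 0x0f = c37dd55d85d3554d
  after D1: wrote 5B at 0x02 = 764f2dc37d
  after D2: wrote 6B at 0x03 = 85d3554d1d49
  after D3: wrote 7B at 0x23 = 4f2dc37dd55d85
  after D4: wrote 2B at 0x19 = 854f
  after D5: wrote 2B at 0x28 = d827
query mem[0x12]=0x5d, mem[0x05]=0x55, mem[0x03]=0x85, mem[0x0a]=0xa0

MEM[0x12,0x05,0x03,0x0a] = 5d 55 85 a0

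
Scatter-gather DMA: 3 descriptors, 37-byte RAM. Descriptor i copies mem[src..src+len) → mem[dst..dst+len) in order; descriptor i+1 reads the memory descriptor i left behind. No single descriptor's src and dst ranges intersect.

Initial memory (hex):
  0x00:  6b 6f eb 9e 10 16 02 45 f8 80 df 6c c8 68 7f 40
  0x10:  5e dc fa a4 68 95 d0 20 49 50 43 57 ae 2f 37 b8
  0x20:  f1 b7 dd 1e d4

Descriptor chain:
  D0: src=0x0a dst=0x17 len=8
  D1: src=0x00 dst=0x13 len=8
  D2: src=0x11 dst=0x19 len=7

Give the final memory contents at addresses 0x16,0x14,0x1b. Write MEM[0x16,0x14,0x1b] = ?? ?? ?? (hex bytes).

#0 dst[0x17+8] := {0xdf,0x6c,0xc8,0x68,0x7f,0x40,0x5e,0xdc}
#1 dst[0x13+8] := {0x6b,0x6f,0xeb,0x9e,0x10,0x16,0x02,0x45}
#2 dst[0x19+7] := {0xdc,0xfa,0x6b,0x6f,0xeb,0x9e,0x10}
query mem[0x16]=0x9e, mem[0x14]=0x6f, mem[0x1b]=0x6b

MEM[0x16,0x14,0x1b] = 9e 6f 6b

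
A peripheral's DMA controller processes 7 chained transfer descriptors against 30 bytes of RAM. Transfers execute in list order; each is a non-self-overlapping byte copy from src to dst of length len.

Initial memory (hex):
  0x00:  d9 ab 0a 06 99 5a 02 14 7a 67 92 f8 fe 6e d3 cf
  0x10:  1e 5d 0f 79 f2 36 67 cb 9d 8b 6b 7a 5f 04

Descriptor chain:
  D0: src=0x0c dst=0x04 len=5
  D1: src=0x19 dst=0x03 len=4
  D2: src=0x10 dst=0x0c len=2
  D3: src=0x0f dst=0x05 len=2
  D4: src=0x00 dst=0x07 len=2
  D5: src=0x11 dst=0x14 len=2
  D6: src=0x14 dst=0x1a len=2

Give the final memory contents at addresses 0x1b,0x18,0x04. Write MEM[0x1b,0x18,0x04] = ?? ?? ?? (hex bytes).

MEM[0x1b,0x18,0x04] = 0f 9d 6b

D0: mem[0x04..0x08] <- [fe 6e d3 cf 1e]
D1: mem[0x03..0x06] <- [8b 6b 7a 5f]
D2: mem[0x0c..0x0d] <- [1e 5d]
D3: mem[0x05..0x06] <- [cf 1e]
D4: mem[0x07..0x08] <- [d9 ab]
D5: mem[0x14..0x15] <- [5d 0f]
D6: mem[0x1a..0x1b] <- [5d 0f]
query mem[0x1b]=0x0f, mem[0x18]=0x9d, mem[0x04]=0x6b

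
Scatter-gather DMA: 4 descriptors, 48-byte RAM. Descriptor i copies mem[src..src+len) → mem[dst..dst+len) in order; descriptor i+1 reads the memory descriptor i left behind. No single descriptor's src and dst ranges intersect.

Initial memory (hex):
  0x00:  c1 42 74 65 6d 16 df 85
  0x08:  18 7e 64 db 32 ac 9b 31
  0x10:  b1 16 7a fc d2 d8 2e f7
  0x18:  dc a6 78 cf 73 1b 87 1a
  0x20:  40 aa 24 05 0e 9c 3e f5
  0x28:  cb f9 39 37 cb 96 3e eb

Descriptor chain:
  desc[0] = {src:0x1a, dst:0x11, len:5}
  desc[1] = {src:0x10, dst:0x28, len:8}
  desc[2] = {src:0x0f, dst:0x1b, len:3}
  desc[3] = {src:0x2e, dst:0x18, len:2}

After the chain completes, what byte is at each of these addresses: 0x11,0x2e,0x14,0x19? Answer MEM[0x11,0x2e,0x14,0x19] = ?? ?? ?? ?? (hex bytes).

MEM[0x11,0x2e,0x14,0x19] = 78 2e 1b f7

[0] 0x1a->0x11 len=5 : 78 cf 73 1b 87
[1] 0x10->0x28 len=8 : b1 78 cf 73 1b 87 2e f7
[2] 0x0f->0x1b len=3 : 31 b1 78
[3] 0x2e->0x18 len=2 : 2e f7
query mem[0x11]=0x78, mem[0x2e]=0x2e, mem[0x14]=0x1b, mem[0x19]=0xf7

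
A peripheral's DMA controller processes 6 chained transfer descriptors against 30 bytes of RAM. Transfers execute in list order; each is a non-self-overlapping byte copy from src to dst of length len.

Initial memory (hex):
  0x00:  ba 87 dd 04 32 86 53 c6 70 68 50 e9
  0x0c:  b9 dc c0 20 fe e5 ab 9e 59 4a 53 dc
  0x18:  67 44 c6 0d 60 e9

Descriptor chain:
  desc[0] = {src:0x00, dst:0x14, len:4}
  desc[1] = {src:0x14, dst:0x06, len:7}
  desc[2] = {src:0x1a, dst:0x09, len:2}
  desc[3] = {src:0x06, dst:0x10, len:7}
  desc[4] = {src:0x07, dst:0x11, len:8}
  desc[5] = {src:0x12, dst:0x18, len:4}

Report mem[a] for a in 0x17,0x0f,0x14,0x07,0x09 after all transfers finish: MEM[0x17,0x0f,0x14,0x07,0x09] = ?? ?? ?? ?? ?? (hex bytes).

#0 dst[0x14+4] := {0xba,0x87,0xdd,0x04}
#1 dst[0x06+7] := {0xba,0x87,0xdd,0x04,0x67,0x44,0xc6}
#2 dst[0x09+2] := {0xc6,0x0d}
#3 dst[0x10+7] := {0xba,0x87,0xdd,0xc6,0x0d,0x44,0xc6}
#4 dst[0x11+8] := {0x87,0xdd,0xc6,0x0d,0x44,0xc6,0xdc,0xc0}
#5 dst[0x18+4] := {0xdd,0xc6,0x0d,0x44}
query mem[0x17]=0xdc, mem[0x0f]=0x20, mem[0x14]=0x0d, mem[0x07]=0x87, mem[0x09]=0xc6

MEM[0x17,0x0f,0x14,0x07,0x09] = dc 20 0d 87 c6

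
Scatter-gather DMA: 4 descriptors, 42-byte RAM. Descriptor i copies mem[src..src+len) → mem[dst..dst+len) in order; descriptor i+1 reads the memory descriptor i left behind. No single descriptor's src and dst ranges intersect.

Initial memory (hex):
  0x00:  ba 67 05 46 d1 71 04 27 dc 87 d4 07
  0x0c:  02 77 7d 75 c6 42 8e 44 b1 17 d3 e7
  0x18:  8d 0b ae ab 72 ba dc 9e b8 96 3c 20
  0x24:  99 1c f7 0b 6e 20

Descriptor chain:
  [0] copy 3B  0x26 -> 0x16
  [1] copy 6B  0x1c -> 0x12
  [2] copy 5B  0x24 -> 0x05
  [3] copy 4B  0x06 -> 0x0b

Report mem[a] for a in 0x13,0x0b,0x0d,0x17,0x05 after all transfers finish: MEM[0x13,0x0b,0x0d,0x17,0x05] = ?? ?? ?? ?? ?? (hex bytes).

  after D0: wrote 3B at 0x16 = f70b6e
  after D1: wrote 6B at 0x12 = 72badc9eb896
  after D2: wrote 5B at 0x05 = 991cf70b6e
  after D3: wrote 4B at 0x0b = 1cf70b6e
query mem[0x13]=0xba, mem[0x0b]=0x1c, mem[0x0d]=0x0b, mem[0x17]=0x96, mem[0x05]=0x99

MEM[0x13,0x0b,0x0d,0x17,0x05] = ba 1c 0b 96 99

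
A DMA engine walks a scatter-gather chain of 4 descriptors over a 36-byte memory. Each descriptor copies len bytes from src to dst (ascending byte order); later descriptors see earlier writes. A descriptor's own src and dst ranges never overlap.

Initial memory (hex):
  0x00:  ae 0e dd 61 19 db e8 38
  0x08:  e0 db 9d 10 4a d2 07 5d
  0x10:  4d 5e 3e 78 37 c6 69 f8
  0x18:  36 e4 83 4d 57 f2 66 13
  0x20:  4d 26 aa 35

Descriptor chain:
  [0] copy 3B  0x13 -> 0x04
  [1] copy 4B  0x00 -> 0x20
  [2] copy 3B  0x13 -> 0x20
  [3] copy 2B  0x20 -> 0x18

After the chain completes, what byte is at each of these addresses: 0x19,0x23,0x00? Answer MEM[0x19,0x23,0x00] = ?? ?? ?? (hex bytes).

MEM[0x19,0x23,0x00] = 37 61 ae

D0: mem[0x04..0x06] <- [78 37 c6]
D1: mem[0x20..0x23] <- [ae 0e dd 61]
D2: mem[0x20..0x22] <- [78 37 c6]
D3: mem[0x18..0x19] <- [78 37]
query mem[0x19]=0x37, mem[0x23]=0x61, mem[0x00]=0xae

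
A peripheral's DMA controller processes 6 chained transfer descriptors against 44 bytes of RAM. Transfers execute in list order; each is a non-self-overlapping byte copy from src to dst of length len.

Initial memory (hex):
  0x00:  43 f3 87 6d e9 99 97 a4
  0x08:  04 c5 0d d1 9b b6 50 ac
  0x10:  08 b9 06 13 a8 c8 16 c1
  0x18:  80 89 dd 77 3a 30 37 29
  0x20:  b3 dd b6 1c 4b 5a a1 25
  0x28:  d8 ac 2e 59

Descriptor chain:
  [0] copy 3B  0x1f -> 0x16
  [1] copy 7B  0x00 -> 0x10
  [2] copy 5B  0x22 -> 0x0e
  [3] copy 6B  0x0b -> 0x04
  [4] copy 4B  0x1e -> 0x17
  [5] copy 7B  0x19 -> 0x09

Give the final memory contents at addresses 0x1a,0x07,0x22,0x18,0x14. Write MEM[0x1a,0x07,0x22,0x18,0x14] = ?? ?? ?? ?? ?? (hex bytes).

#0 dst[0x16+3] := {0x29,0xb3,0xdd}
#1 dst[0x10+7] := {0x43,0xf3,0x87,0x6d,0xe9,0x99,0x97}
#2 dst[0x0e+5] := {0xb6,0x1c,0x4b,0x5a,0xa1}
#3 dst[0x04+6] := {0xd1,0x9b,0xb6,0xb6,0x1c,0x4b}
#4 dst[0x17+4] := {0x37,0x29,0xb3,0xdd}
#5 dst[0x09+7] := {0xb3,0xdd,0x77,0x3a,0x30,0x37,0x29}
query mem[0x1a]=0xdd, mem[0x07]=0xb6, mem[0x22]=0xb6, mem[0x18]=0x29, mem[0x14]=0xe9

MEM[0x1a,0x07,0x22,0x18,0x14] = dd b6 b6 29 e9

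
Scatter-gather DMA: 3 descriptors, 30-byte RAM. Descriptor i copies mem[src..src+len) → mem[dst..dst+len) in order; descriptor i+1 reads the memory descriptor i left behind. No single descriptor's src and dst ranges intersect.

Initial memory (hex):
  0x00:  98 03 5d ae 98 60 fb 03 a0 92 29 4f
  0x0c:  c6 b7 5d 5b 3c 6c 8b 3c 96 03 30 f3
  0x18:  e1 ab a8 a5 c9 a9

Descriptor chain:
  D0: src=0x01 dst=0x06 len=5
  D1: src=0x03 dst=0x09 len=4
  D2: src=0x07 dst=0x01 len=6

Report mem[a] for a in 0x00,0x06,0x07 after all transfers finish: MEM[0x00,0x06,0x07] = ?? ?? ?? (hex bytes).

MEM[0x00,0x06,0x07] = 98 03 5d

D0: mem[0x06..0x0a] <- [03 5d ae 98 60]
D1: mem[0x09..0x0c] <- [ae 98 60 03]
D2: mem[0x01..0x06] <- [5d ae ae 98 60 03]
query mem[0x00]=0x98, mem[0x06]=0x03, mem[0x07]=0x5d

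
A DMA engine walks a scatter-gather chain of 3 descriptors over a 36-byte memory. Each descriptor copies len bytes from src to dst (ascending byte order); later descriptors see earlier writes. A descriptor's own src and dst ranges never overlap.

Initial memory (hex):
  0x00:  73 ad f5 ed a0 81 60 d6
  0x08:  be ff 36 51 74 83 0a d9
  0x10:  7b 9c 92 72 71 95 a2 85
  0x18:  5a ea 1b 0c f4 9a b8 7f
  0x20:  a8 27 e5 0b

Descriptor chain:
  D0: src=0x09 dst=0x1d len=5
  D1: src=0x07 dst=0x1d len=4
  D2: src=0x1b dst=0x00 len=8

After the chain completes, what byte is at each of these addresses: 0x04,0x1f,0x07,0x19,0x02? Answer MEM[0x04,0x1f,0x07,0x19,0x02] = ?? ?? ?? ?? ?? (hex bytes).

MEM[0x04,0x1f,0x07,0x19,0x02] = ff ff e5 ea d6

D0: mem[0x1d..0x21] <- [ff 36 51 74 83]
D1: mem[0x1d..0x20] <- [d6 be ff 36]
D2: mem[0x00..0x07] <- [0c f4 d6 be ff 36 83 e5]
query mem[0x04]=0xff, mem[0x1f]=0xff, mem[0x07]=0xe5, mem[0x19]=0xea, mem[0x02]=0xd6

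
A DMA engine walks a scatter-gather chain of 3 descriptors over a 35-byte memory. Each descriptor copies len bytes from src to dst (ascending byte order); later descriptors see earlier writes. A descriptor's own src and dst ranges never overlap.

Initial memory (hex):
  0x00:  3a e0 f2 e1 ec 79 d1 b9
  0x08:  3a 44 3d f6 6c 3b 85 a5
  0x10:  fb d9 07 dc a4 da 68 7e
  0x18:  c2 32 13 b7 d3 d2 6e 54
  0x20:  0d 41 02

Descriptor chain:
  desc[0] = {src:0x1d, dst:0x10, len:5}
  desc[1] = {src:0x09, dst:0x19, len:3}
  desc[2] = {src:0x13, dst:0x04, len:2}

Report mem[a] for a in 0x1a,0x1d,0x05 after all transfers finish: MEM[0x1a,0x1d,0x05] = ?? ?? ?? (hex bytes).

MEM[0x1a,0x1d,0x05] = 3d d2 41

  after D0: wrote 5B at 0x10 = d26e540d41
  after D1: wrote 3B at 0x19 = 443df6
  after D2: wrote 2B at 0x04 = 0d41
query mem[0x1a]=0x3d, mem[0x1d]=0xd2, mem[0x05]=0x41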